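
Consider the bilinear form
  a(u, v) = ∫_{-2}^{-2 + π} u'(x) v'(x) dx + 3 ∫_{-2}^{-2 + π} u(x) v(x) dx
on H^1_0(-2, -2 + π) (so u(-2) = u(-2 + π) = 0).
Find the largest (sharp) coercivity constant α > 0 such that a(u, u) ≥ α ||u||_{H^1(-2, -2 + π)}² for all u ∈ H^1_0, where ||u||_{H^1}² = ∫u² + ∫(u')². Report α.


α = 1

Coercivity of a(·,·) on H^1_0(-2, -2 + π) means a(u, u) ≥ α ||u||_{H^1}² for every u ∈ H^1_0.
The interval has length L = π, and Poincaré/coercivity depend only on L. Here a(u, u) = ∫(u')² + (3)·∫u².
Here c = 3 ≥ 1, so a(u,u) = ∫(u')² + c∫u² ≥ ∫(u')² + ∫u² = ||u||_{H^1}², i.e. α = 1 works. No larger α is possible: a(u,u) ≥ α||u||_{H^1}² means (1−α)∫(u')² ≥ (α−c)∫u², and for the modes u_n = sin(nπ(x−x₀)/L) (x₀ the left endpoint) one has ∫u_n²/∫(u_n')² = (L/(nπ))² → 0, so a(u_n,u_n)/||u_n||_{H^1}² → 1. Hence the optimal constant is α = 1.
Therefore α = 1.


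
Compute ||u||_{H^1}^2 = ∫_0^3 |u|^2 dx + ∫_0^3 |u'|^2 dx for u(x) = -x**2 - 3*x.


||u||_{H^1}^2 = 3681/10

The H^1 norm (squared) on an interval (0, L) is
  ||u||_{H^1}^2 = ∫_0^L u(x)^2 dx + ∫_0^L u'(x)^2 dx.
Compute u'(x) = -2*x - 3.
Then u(x)^2 = x**4 + 6*x**3 + 9*x**2 and u'(x)^2 = 4*x**2 + 12*x + 9.
Integrate each monomial from 0 to 3 using ∫_0^3 c·x^n dx = c·3^(n+1)/(n+1):
  ∫_0^3 u(x)^2 dx = ∫_0^3 (x^4 + 6*x^3 + 9*x^2) dx. Term by term:
    ∫_0^3 x^4 dx = 243/5;  ∫_0^3 6*x^3 dx = 243/2;  ∫_0^3 9*x^2 dx = 81.
  Sum: 243/5 + 243/2 + 81 = 2511/10.
  ∫_0^3 u'(x)^2 dx = ∫_0^3 (4*x^2 + 12*x + 9) dx. Term by term:
    ∫_0^3 4*x^2 dx = 36;  ∫_0^3 12*x dx = 54;  ∫_0^3 9 dx = 27.
  Sum: 36 + 54 + 27 = 117.
Adding: ||u||_{H^1}^2 = 2511/10 + 117 = 3681/10.


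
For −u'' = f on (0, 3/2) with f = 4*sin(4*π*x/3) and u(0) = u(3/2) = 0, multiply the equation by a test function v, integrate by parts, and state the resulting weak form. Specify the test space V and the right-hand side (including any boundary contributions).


V = H^1_0(0, 3/2) (so v(0) = v(3/2) = 0); weak form: ∫_0^3/2 u'v' dx = ∫_0^3/2 (4*sin(4*π*x/3)) v dx for all v ∈ V.

Multiply both sides by a test function v and integrate from 0 to 3/2:
  ∫_0^3/2 −u''(x) v(x) dx = ∫_0^3/2 f(x) v(x) dx.
Integrate the LHS by parts once:
  ∫_0^3/2 −u'' v dx = −[u'(x) v(x)]_0^3/2 + ∫_0^3/2 u'(x) v'(x) dx.
Thus ∫_0^3/2 u'(x) v'(x) dx = ∫_0^3/2 f(x) v(x) dx + [u'(x) v(x)]_0^3/2.
Choose V so that boundary terms are either known or forced to vanish.
u is Dirichlet: u(0) = u(3/2) = 0. Let V = H^1_0(0, 3/2); then v(0) = v(3/2) = 0, and [u' v]_0^3/2 = 0.
Weak formulation: find u (satisfying any essential BC) such that ∫_0^3/2 u'(x) v'(x) dx = ∫_0^3/2 f v dx for all v ∈ V.
Substituting f(x) = 4*sin(4*π*x/3), the right-hand side is ∫_0^3/2 (4*sin(4*π*x/3)) v dx.


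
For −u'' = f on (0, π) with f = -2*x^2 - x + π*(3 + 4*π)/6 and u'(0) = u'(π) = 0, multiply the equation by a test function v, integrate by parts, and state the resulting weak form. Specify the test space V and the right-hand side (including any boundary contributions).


V = H^1(0, π) (no boundary constraint on v; u is determined up to an additive constant); weak form: ∫_0^π u'v' dx = ∫_0^π (-2*x^2 - x + π*(3 + 4*π)/6) v dx for all v ∈ V.

Multiply both sides by a test function v and integrate from 0 to π:
  ∫_0^π −u''(x) v(x) dx = ∫_0^π f(x) v(x) dx.
Integrate the LHS by parts once:
  ∫_0^π −u'' v dx = −[u'(x) v(x)]_0^π + ∫_0^π u'(x) v'(x) dx.
Thus ∫_0^π u'(x) v'(x) dx = ∫_0^π f(x) v(x) dx + [u'(x) v(x)]_0^π.
Choose V so that boundary terms are either known or forced to vanish.
u has homogeneous Neumann: u'(0) = u'(π) = 0. So [u' v]_0^π = 0·v(π) − 0·v(0) = 0 for any v; take V = H^1(0, π).
Weak formulation: find u (satisfying any essential BC) such that ∫_0^π u'(x) v'(x) dx = ∫_0^π f v dx for all v ∈ V (homogeneous Neumann, so boundary terms vanish).
Substituting f(x) = -2*x^2 - x + π*(3 + 4*π)/6, the right-hand side is ∫_0^π (-2*x^2 - x + π*(3 + 4*π)/6) v dx.
Compatibility check (pure Neumann): taking v ≡ 1 ∈ V gives 0 = ∫_0^π f dx + (0) − (0), i.e. ∫_0^π f dx must equal u'(0) − u'(π) = 0. Indeed ∫_0^π (-2*x^2 - x + π*(3 + 4*π)/6) dx = 0, so the data are compatible. The solution is then unique only up to an additive constant (fix it e.g. by requiring ∫_0^π u dx = 0).


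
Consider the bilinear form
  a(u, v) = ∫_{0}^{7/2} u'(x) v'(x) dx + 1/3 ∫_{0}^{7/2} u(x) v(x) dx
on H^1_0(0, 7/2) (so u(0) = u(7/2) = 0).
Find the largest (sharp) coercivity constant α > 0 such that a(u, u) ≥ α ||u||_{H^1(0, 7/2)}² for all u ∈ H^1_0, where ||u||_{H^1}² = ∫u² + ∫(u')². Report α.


α = (49 + 12*π^2)/(3*(4*π^2 + 49))

Coercivity of a(·,·) on H^1_0(0, 7/2) means a(u, u) ≥ α ||u||_{H^1}² for every u ∈ H^1_0.
The interval has length L = 7/2, and Poincaré/coercivity depend only on L. Here a(u, u) = ∫(u')² + (1/3)·∫u².
Here 0 < c = 1/3 < 1. The condition a(u,u) ≥ α||u||_{H^1}² reads (1−α)∫(u')² ≥ (α−c)∫u². Any admissible α is ≤ 1 (rapidly oscillating u have ∫u²/∫(u')² → 0), and α = 1 would force 0 ≥ (1−c)∫u², impossible since c < 1; so 1−α > 0. By the sharp Poincaré inequality on H^1_0 of an interval of length L, ∫(u')² ≥ (π/L)²∫u² with equality for the first sine mode sin(π(x−x₀)/L) (x₀ the left endpoint), so the inequality holds for all u iff (1−α)(π/L)² ≥ α − c, i.e. α ≤ ((π/L)² + c)/((π/L)² + 1) = (1 + c(L/π)²)/(1 + (L/π)²). With (π/L)² = 4*π^2/49 and c = 1/3, the largest admissible constant is α = ((π/L)² + c)/((π/L)² + 1).
Simplifying, α = (49 + 12*π^2)/(3*(4*π^2 + 49)).


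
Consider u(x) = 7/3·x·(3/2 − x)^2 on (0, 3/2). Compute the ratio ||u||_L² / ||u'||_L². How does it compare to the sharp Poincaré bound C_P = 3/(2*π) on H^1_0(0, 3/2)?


||u||_L² / ||u'||_L² = 3*sqrt(14)/28 < C_P = 3/(2*π).

u(x) = 7/3·x·(3/2 − x)^2, so u'(x) = 7*x^2 - 14*x + 21/4.
u(x) = 7/3·x·(3/2 − x)^2 vanishes at x = 0 and x = 3/2, so u ∈ H^1_0(0, 3/2). Differentiate via the product rule and integrate the resulting polynomials term by term.
  ∫_0^3/2 u² dx = ∫_0^3/2 (49*x^6/9 - 98*x^5/3 + 147*x^4/2 - 147*x^3/2 + 441*x^2/16) dx. Term by term:
    ∫_0^3/2 49*x^6/9 dx = 1701/128;  ∫_0^3/2 -98*x^5/3 dx = -3969/64;  ∫_0^3/2 147*x^4/2 dx = 35721/320;
    ∫_0^3/2 -147*x^3/2 dx = -11907/128;  ∫_0^3/2 441*x^2/16 dx = 3969/128.
  Sum: 1701/128 − 3969/64 + 35721/320 − 11907/128 + 3969/128 = 567/640.
  ∫_0^3/2 (u')² dx = ∫_0^3/2 (49*x^4 - 196*x^3 + 539*x^2/2 - 147*x + 441/16) dx. Term by term:
    ∫_0^3/2 49*x^4 dx = 11907/160;  ∫_0^3/2 -196*x^3 dx = -3969/16;  ∫_0^3/2 539*x^2/2 dx = 4851/16;
    ∫_0^3/2 -147*x dx = -1323/8;  ∫_0^3/2 441/16 dx = 1323/32.
  Sum: 11907/160 − 3969/16 + 4851/16 − 1323/8 + 1323/32 = 441/80.
∫_0^3/2 u² dx = 567/640, so ||u||_L² = 9*sqrt(70)/80.
∫_0^3/2 (u')² dx = 441/80, so ||u'||_L² = 21*sqrt(5)/20.
Ratio ||u||_L² / ||u'||_L² = 3*sqrt(14)/28.
Sharp Poincaré constant on H^1_0(0, 3/2) is C_P = L/π = 3/(2*π), achieved by sin(2*π/3·x).
A polynomial bump cannot attain the sharp Poincaré constant (only the first sine eigenfunction does), so the ratio is strictly less than C_P, consistent with ||u||_L² ≤ C_P ||u'||_L².


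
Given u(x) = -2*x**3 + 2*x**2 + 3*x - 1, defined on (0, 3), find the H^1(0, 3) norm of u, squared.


||u||_{H^1}^2 = 33828/35

The H^1 norm (squared) on an interval (0, L) is
  ||u||_{H^1}^2 = ∫_0^L u(x)^2 dx + ∫_0^L u'(x)^2 dx.
Compute u'(x) = -6*x**2 + 4*x + 3.
Then u(x)^2 = 4*x**6 - 8*x**5 - 8*x**4 + 16*x**3 + 5*x**2 - 6*x + 1 and u'(x)^2 = 36*x**4 - 48*x**3 - 20*x**2 + 24*x + 9.
Integrate each monomial from 0 to 3 using ∫_0^3 c·x^n dx = c·3^(n+1)/(n+1):
  ∫_0^3 u(x)^2 dx = ∫_0^3 (4*x^6 - 8*x^5 - 8*x^4 + 16*x^3 + 5*x^2 - 6*x + 1) dx. Term by term:
    ∫_0^3 4*x^6 dx = 8748/7;  ∫_0^3 -8*x^5 dx = -972;  ∫_0^3 -8*x^4 dx = -1944/5;
    ∫_0^3 16*x^3 dx = 324;  ∫_0^3 5*x^2 dx = 45;  ∫_0^3 -6*x dx = -27;
    ∫_0^3 1 dx = 3.
  Sum: 8748/7 − 972 − 1944/5 + 324 + 45 − 27 + 3 = 8187/35.
  ∫_0^3 u'(x)^2 dx = ∫_0^3 (36*x^4 - 48*x^3 - 20*x^2 + 24*x + 9) dx. Term by term:
    ∫_0^3 36*x^4 dx = 8748/5;  ∫_0^3 -48*x^3 dx = -972;  ∫_0^3 -20*x^2 dx = -180;
    ∫_0^3 24*x dx = 108;  ∫_0^3 9 dx = 27.
  Sum: 8748/5 − 972 − 180 + 108 + 27 = 3663/5.
Adding: ||u||_{H^1}^2 = 8187/35 + 3663/5 = 33828/35.


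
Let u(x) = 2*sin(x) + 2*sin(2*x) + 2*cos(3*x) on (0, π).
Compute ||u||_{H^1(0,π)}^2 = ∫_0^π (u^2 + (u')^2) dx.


||u||_{H^1(0,π)}^2 = -64 + 34*π

u'(x) = -6*sin(3*x) + 2*cos(x) + 4*cos(2*x).
Expand u² and (u')² and integrate term by term on (0, π), using: for integers n ≥ 1, ∫_0^π sin²(nx) dx = ∫_0^π cos²(nx) dx = π/2; for n ≠ n', ∫_0^π sin(nx)sin(n'x) dx = ∫_0^π cos(nx)cos(n'x) dx = 0; and by product-to-sum, ∫_0^π sin(nx)cos(n'x) dx = ½∫_0^π [sin((n+n')x) + sin((n−n')x)] dx, which is 0 when n+n' is even and 2n/(n²−n'²) when n+n' is odd (it need not vanish on (0, π)).
  u² squared terms: (2)²·∫cos(3x)² dx = 4·π/2 = 2*π;  (2)²·∫sin(x)² dx = 4·π/2 = 2*π;  (2)²·∫sin(2x)² dx = 4·π/2 = 2*π.
  u² cross terms: 2·(2)·(2)·∫cos(3x)·sin(x) dx = 8·(0) = 0;  2·(2)·(2)·∫cos(3x)·sin(2x) dx = 8·(-4/5) = -32/5;  2·(2)·(2)·∫sin(x)·sin(2x) dx = 8·(0) = 0.
  So ∫_0^π u² dx = 2*π + 2*π + 2*π + 0 − 32/5 + 0 = -32/5 + 6*π.
  (u')² squared terms: (-6)²·∫sin(3x)² dx = 36·π/2 = 18*π;  (2)²·∫cos(x)² dx = 4·π/2 = 2*π;  (4)²·∫cos(2x)² dx = 16·π/2 = 8*π.
  (u')² cross terms: 2·(-6)·(2)·∫sin(3x)·cos(x) dx = -24·(0) = 0;  2·(-6)·(4)·∫sin(3x)·cos(2x) dx = -48·(6/5) = -288/5;  2·(2)·(4)·∫cos(x)·cos(2x) dx = 16·(0) = 0.
  So ∫_0^π (u')² dx = 18*π + 2*π + 8*π + 0 − 288/5 + 0 = -288/5 + 28*π.
||u||_{H^1}^2 = (-32/5 + 6*π) + (-288/5 + 28*π) = -64 + 34*π.


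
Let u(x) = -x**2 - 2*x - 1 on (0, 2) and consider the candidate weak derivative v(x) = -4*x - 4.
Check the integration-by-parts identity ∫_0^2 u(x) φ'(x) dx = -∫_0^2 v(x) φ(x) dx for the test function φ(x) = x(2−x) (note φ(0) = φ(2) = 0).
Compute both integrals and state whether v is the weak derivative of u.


LHS = 16/3, RHS = 32/3. No, v is not the weak derivative of u.

u(x) = -x**2 - 2*x - 1, classical derivative u'(x) = -2*x - 2.
φ(x) = x(2−x), so φ'(x) = 2 - 2*x.
Note φ(0) = φ(2) = 0, so the boundary term u·φ vanishes.
LHS = ∫_0^2 u(x) φ'(x) dx = ∫_0^2 (2*x^3 + 2*x^2 - 2*x - 2) dx. Term by term:
  ∫_0^2 2*x^3 dx = 8;  ∫_0^2 2*x^2 dx = 16/3;  ∫_0^2 -2*x dx = -4;
  ∫_0^2 -2 dx = -4.
Sum: 8 + 16/3 − 4 − 4 = 16/3.
So LHS = 16/3.
∫_0^2 v(x) φ(x) dx = ∫_0^2 (4*x^3 - 4*x^2 - 8*x) dx. Term by term:
  ∫_0^2 4*x^3 dx = 16;  ∫_0^2 -4*x^2 dx = -32/3;  ∫_0^2 -8*x dx = -16.
Sum: 16 − 32/3 − 16 = -32/3.
So RHS = -∫_0^2 v(x) φ(x) dx = 32/3.
LHS − RHS = -16/3 ≠ 0, so the identity fails.
(For a valid weak derivative the identity must hold for EVERY test function, in particular this one. The failure shows v is NOT the weak derivative of u.)
Correct weak derivative would be u'(x) = -2*x - 2.


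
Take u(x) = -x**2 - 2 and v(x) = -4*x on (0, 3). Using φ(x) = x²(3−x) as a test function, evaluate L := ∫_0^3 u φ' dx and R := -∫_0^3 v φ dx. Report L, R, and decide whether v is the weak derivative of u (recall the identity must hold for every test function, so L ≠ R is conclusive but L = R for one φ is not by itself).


LHS = 243/10, RHS = 243/5. No, v is not the weak derivative of u.

u(x) = -x**2 - 2, classical derivative u'(x) = -2*x.
φ(x) = x²(3−x), so φ'(x) = 3*x*(2 - x).
Note φ(0) = φ(3) = 0, so the boundary term u·φ vanishes.
LHS = ∫_0^3 u(x) φ'(x) dx = ∫_0^3 (3*x^4 - 6*x^3 + 6*x^2 - 12*x) dx. Term by term:
  ∫_0^3 3*x^4 dx = 729/5;  ∫_0^3 -6*x^3 dx = -243/2;  ∫_0^3 6*x^2 dx = 54;
  ∫_0^3 -12*x dx = -54.
Sum: 729/5 − 243/2 + 54 − 54 = 243/10.
So LHS = 243/10.
∫_0^3 v(x) φ(x) dx = ∫_0^3 (4*x^4 - 12*x^3) dx. Term by term:
  ∫_0^3 4*x^4 dx = 972/5;  ∫_0^3 -12*x^3 dx = -243.
Sum: 972/5 − 243 = -243/5.
So RHS = -∫_0^3 v(x) φ(x) dx = 243/5.
LHS − RHS = -243/10 ≠ 0, so the identity fails.
(For a valid weak derivative the identity must hold for EVERY test function, in particular this one. The failure shows v is NOT the weak derivative of u.)
Correct weak derivative would be u'(x) = -2*x.


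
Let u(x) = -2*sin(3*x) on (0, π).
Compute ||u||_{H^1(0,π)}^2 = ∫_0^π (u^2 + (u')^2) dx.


||u||_{H^1(0,π)}^2 = 20*π

u'(x) = -6*cos(3*x).
Expand u² and (u')² and integrate term by term on (0, π), using: for integers n ≥ 1, ∫_0^π sin²(nx) dx = ∫_0^π cos²(nx) dx = π/2; for n ≠ n', ∫_0^π sin(nx)sin(n'x) dx = ∫_0^π cos(nx)cos(n'x) dx = 0; and by product-to-sum, ∫_0^π sin(nx)cos(n'x) dx = ½∫_0^π [sin((n+n')x) + sin((n−n')x)] dx, which is 0 when n+n' is even and 2n/(n²−n'²) when n+n' is odd (it need not vanish on (0, π)).
  u² squared terms: (-2)²·∫sin(3x)² dx = 4·π/2 = 2*π.
  So ∫_0^π u² dx = 2*π.
  (u')² squared terms: (-6)²·∫cos(3x)² dx = 36·π/2 = 18*π.
  So ∫_0^π (u')² dx = 18*π.
||u||_{H^1}^2 = (2*π) + (18*π) = 20*π.


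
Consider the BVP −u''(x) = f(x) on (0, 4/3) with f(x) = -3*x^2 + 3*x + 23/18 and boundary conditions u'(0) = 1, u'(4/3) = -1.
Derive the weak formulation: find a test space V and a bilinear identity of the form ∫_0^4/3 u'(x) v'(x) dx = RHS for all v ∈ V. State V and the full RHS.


V = H^1(0, 4/3) (v unrestricted at boundary; u is determined up to an additive constant); weak form: ∫_0^4/3 u'v' dx = ∫_0^4/3 (-3*x^2 + 3*x + 23/18) v dx − v(4/3) − v(0) for all v ∈ V.

Multiply both sides by a test function v and integrate from 0 to 4/3:
  ∫_0^4/3 −u''(x) v(x) dx = ∫_0^4/3 f(x) v(x) dx.
Integrate the LHS by parts once:
  ∫_0^4/3 −u'' v dx = −[u'(x) v(x)]_0^4/3 + ∫_0^4/3 u'(x) v'(x) dx.
Thus ∫_0^4/3 u'(x) v'(x) dx = ∫_0^4/3 f(x) v(x) dx + [u'(x) v(x)]_0^4/3.
Choose V so that boundary terms are either known or forced to vanish.
u has inhomogeneous Neumann u'(0) = 1, u'(4/3) = -1. [u' v]_0^4/3 = (-1)·v(4/3) − (1)·v(0) = − v(4/3) − v(0). Take V = H^1(0, 4/3); boundary term becomes part of RHS.
Weak formulation: find u (satisfying any essential BC) such that ∫_0^4/3 u'(x) v'(x) dx = ∫_0^4/3 f v dx − v(4/3) − v(0) for all v ∈ V (Neumann data are natural BCs: they enter the RHS as boundary terms).
Substituting f(x) = -3*x^2 + 3*x + 23/18, the right-hand side is ∫_0^4/3 (-3*x^2 + 3*x + 23/18) v dx − v(4/3) − v(0).
Compatibility check (pure Neumann): taking v ≡ 1 ∈ V gives 0 = ∫_0^4/3 f dx + (-1) − (1), i.e. ∫_0^4/3 f dx must equal u'(0) − u'(4/3) = 2. Indeed ∫_0^4/3 (-3*x^2 + 3*x + 23/18) dx = 2, so the data are compatible. The solution is then unique only up to an additive constant (fix it e.g. by requiring ∫_0^4/3 u dx = 0).


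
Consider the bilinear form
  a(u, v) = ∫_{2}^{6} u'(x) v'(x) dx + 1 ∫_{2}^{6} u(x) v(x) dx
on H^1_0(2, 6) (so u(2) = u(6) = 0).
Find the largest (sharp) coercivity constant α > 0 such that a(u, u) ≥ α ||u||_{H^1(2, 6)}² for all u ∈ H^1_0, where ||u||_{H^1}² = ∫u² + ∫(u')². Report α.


α = 1

Coercivity of a(·,·) on H^1_0(2, 6) means a(u, u) ≥ α ||u||_{H^1}² for every u ∈ H^1_0.
The interval has length L = 4, and Poincaré/coercivity depend only on L. Here a(u, u) = ∫(u')² + (1)·∫u².
Here c = 1 ≥ 1, so a(u,u) = ∫(u')² + c∫u² ≥ ∫(u')² + ∫u² = ||u||_{H^1}², i.e. α = 1 works. No larger α is possible: a(u,u) ≥ α||u||_{H^1}² means (1−α)∫(u')² ≥ (α−c)∫u², and for the modes u_n = sin(nπ(x−x₀)/L) (x₀ the left endpoint) one has ∫u_n²/∫(u_n')² = (L/(nπ))² → 0, so a(u_n,u_n)/||u_n||_{H^1}² → 1. Hence the optimal constant is α = 1.
Therefore α = 1.


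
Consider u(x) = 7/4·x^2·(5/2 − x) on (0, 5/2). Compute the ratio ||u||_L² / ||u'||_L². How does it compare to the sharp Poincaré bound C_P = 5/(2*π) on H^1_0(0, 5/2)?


||u||_L² / ||u'||_L² = 5*sqrt(14)/28 < C_P = 5/(2*π).

u(x) = 7/4·x^2·(5/2 − x), so u'(x) = 7*x*(5 - 3*x)/4.
u(x) = 7/4·x^2·(5/2 − x) vanishes at x = 0 and x = 5/2, so u ∈ H^1_0(0, 5/2). Differentiate via the product rule and integrate the resulting polynomials term by term.
  ∫_0^5/2 u² dx = ∫_0^5/2 (49*x^6/16 - 245*x^5/16 + 1225*x^4/64) dx. Term by term:
    ∫_0^5/2 49*x^6/16 dx = 546875/2048;  ∫_0^5/2 -245*x^5/16 dx = -3828125/6144;  ∫_0^5/2 1225*x^4/64 dx = 765625/2048.
  Sum: 546875/2048 − 3828125/6144 + 765625/2048 = 109375/6144.
  ∫_0^5/2 (u')² dx = ∫_0^5/2 (441*x^4/16 - 735*x^3/8 + 1225*x^2/16) dx. Term by term:
    ∫_0^5/2 441*x^4/16 dx = 275625/512;  ∫_0^5/2 -735*x^3/8 dx = -459375/512;  ∫_0^5/2 1225*x^2/16 dx = 153125/384.
  Sum: 275625/512 − 459375/512 + 153125/384 = 30625/768.
∫_0^5/2 u² dx = 109375/6144, so ||u||_L² = 125*sqrt(42)/192.
∫_0^5/2 (u')² dx = 30625/768, so ||u'||_L² = 175*sqrt(3)/48.
Ratio ||u||_L² / ||u'||_L² = 5*sqrt(14)/28.
Sharp Poincaré constant on H^1_0(0, 5/2) is C_P = L/π = 5/(2*π), achieved by sin(2*π/5·x).
A polynomial bump cannot attain the sharp Poincaré constant (only the first sine eigenfunction does), so the ratio is strictly less than C_P, consistent with ||u||_L² ≤ C_P ||u'||_L².


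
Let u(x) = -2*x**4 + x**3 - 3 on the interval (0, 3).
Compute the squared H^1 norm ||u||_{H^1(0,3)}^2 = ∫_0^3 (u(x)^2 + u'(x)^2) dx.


||u||_{H^1}^2 = 730431/35

The H^1 norm (squared) on an interval (0, L) is
  ||u||_{H^1}^2 = ∫_0^L u(x)^2 dx + ∫_0^L u'(x)^2 dx.
Compute u'(x) = -8*x**3 + 3*x**2.
Then u(x)^2 = 4*x**8 - 4*x**7 + x**6 + 12*x**4 - 6*x**3 + 9 and u'(x)^2 = 64*x**6 - 48*x**5 + 9*x**4.
Integrate each monomial from 0 to 3 using ∫_0^3 c·x^n dx = c·3^(n+1)/(n+1):
  ∫_0^3 u(x)^2 dx = ∫_0^3 (4*x^8 - 4*x^7 + x^6 + 12*x^4 - 6*x^3 + 9) dx. Term by term:
    ∫_0^3 4*x^8 dx = 8748;  ∫_0^3 -4*x^7 dx = -6561/2;  ∫_0^3 x^6 dx = 2187/7;
    ∫_0^3 12*x^4 dx = 2916/5;  ∫_0^3 -6*x^3 dx = -243/2;  ∫_0^3 9 dx = 27.
  Sum: 8748 − 6561/2 + 2187/7 + 2916/5 − 243/2 + 27 = 219402/35.
  ∫_0^3 u'(x)^2 dx = ∫_0^3 (64*x^6 - 48*x^5 + 9*x^4) dx. Term by term:
    ∫_0^3 64*x^6 dx = 139968/7;  ∫_0^3 -48*x^5 dx = -5832;  ∫_0^3 9*x^4 dx = 2187/5.
  Sum: 139968/7 − 5832 + 2187/5 = 511029/35.
Adding: ||u||_{H^1}^2 = 219402/35 + 511029/35 = 730431/35.


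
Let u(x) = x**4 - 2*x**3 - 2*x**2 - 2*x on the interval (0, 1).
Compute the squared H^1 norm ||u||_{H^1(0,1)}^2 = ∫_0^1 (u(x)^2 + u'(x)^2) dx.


||u||_{H^1}^2 = 21691/630

The H^1 norm (squared) on an interval (0, L) is
  ||u||_{H^1}^2 = ∫_0^L u(x)^2 dx + ∫_0^L u'(x)^2 dx.
Compute u'(x) = 4*x**3 - 6*x**2 - 4*x - 2.
Then u(x)^2 = x**8 - 4*x**7 + 4*x**5 + 12*x**4 + 8*x**3 + 4*x**2 and u'(x)^2 = 16*x**6 - 48*x**5 + 4*x**4 + 32*x**3 + 40*x**2 + 16*x + 4.
Integrate each monomial from 0 to 1 using ∫_0^1 c·x^n dx = c·1^(n+1)/(n+1):
  ∫_0^1 u(x)^2 dx = ∫_0^1 (x^8 - 4*x^7 + 4*x^5 + 12*x^4 + 8*x^3 + 4*x^2) dx. Term by term:
    ∫_0^1 x^8 dx = 1/9;  ∫_0^1 -4*x^7 dx = -1/2;  ∫_0^1 4*x^5 dx = 2/3;
    ∫_0^1 12*x^4 dx = 12/5;  ∫_0^1 8*x^3 dx = 2;  ∫_0^1 4*x^2 dx = 4/3.
  Sum: 1/9 − 1/2 + 2/3 + 12/5 + 2 + 4/3 = 541/90.
  ∫_0^1 u'(x)^2 dx = ∫_0^1 (16*x^6 - 48*x^5 + 4*x^4 + 32*x^3 + 40*x^2 + 16*x + 4) dx. Term by term:
    ∫_0^1 16*x^6 dx = 16/7;  ∫_0^1 -48*x^5 dx = -8;  ∫_0^1 4*x^4 dx = 4/5;
    ∫_0^1 32*x^3 dx = 8;  ∫_0^1 40*x^2 dx = 40/3;  ∫_0^1 16*x dx = 8;
    ∫_0^1 4 dx = 4.
  Sum: 16/7 − 8 + 4/5 + 8 + 40/3 + 8 + 4 = 2984/105.
Adding: ||u||_{H^1}^2 = 541/90 + 2984/105 = 21691/630.


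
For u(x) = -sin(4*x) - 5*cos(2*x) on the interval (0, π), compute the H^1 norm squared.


||u||_{H^1(0,π)}^2 = 71*π

u'(x) = 10*sin(2*x) - 4*cos(4*x).
Expand u² and (u')² and integrate term by term on (0, π), using: for integers n ≥ 1, ∫_0^π sin²(nx) dx = ∫_0^π cos²(nx) dx = π/2; for n ≠ n', ∫_0^π sin(nx)sin(n'x) dx = ∫_0^π cos(nx)cos(n'x) dx = 0; and by product-to-sum, ∫_0^π sin(nx)cos(n'x) dx = ½∫_0^π [sin((n+n')x) + sin((n−n')x)] dx, which is 0 when n+n' is even and 2n/(n²−n'²) when n+n' is odd (it need not vanish on (0, π)).
  u² squared terms: (-1)²·∫sin(4x)² dx = 1·π/2 = π/2;  (-5)²·∫cos(2x)² dx = 25·π/2 = 25*π/2.
  u² cross terms: 2·(-1)·(-5)·∫sin(4x)·cos(2x) dx = 10·(0) = 0.
  So ∫_0^π u² dx = π/2 + 25*π/2 + 0 = 13*π.
  (u')² squared terms: (-4)²·∫cos(4x)² dx = 16·π/2 = 8*π;  (10)²·∫sin(2x)² dx = 100·π/2 = 50*π.
  (u')² cross terms: 2·(-4)·(10)·∫cos(4x)·sin(2x) dx = -80·(0) = 0.
  So ∫_0^π (u')² dx = 8*π + 50*π + 0 = 58*π.
||u||_{H^1}^2 = (13*π) + (58*π) = 71*π.


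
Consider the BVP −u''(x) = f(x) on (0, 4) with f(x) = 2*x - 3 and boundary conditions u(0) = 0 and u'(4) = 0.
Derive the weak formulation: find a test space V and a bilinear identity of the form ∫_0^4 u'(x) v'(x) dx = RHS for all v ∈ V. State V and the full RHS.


V = {v ∈ H^1(0, 4) : v(0) = 0} (test functions vanish at x = 0 where u is specified); weak form: ∫_0^4 u'v' dx = ∫_0^4 (2*x - 3) v dx for all v ∈ V.

Multiply both sides by a test function v and integrate from 0 to 4:
  ∫_0^4 −u''(x) v(x) dx = ∫_0^4 f(x) v(x) dx.
Integrate the LHS by parts once:
  ∫_0^4 −u'' v dx = −[u'(x) v(x)]_0^4 + ∫_0^4 u'(x) v'(x) dx.
Thus ∫_0^4 u'(x) v'(x) dx = ∫_0^4 f(x) v(x) dx + [u'(x) v(x)]_0^4.
Choose V so that boundary terms are either known or forced to vanish.
Mixed BC: u(0) = 0 (Dirichlet) and u'(4) = 0 (Neumann). Define V = {v ∈ H^1(0, 4) : v(0) = 0}. Then [u' v]_0^4 = u'(4)·v(4) − u'(0)·0 = 0.
Weak formulation: find u (satisfying any essential BC) such that ∫_0^4 u'(x) v'(x) dx = ∫_0^4 f v dx for all v ∈ V (Dirichlet at 0 absorbed into V; the Neumann datum at x = 4 is zero, so no boundary term remains).
Substituting f(x) = 2*x - 3, the right-hand side is ∫_0^4 (2*x - 3) v dx.


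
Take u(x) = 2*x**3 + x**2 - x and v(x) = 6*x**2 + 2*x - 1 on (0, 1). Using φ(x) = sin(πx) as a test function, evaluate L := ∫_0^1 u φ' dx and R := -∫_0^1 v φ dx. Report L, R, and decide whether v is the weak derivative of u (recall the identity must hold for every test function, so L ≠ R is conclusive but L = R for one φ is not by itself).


LHS = -6/π + 24/π^3, RHS = -6/π + 24/π^3. Yes, v = u' weakly.

u(x) = 2*x**3 + x**2 - x, classical derivative u'(x) = 6*x**2 + 2*x - 1.
φ(x) = sin(πx), so φ'(x) = π*cos(π*x).
Note φ(0) = φ(1) = 0, so the boundary term u·φ vanishes.
LHS = ∫_0^1 u(x) φ'(x) dx = ∫_0^1 (2*π*x^3*cos(π*x) + π*x^2*cos(π*x) - π*x*cos(π*x)) dx. Term by term:
  ∫_0^1 π*x^2*cos(π*x) dx = -2/π;  ∫_0^1 -π*x*cos(π*x) dx = 2/π;  ∫_0^1 2*π*x^3*cos(π*x) dx = -6/π + 24/π^3.
Sum: -2/π + 2/π + -6/π + 24/π^3 = -6/π + 24/π^3.
So LHS = -6/π + 24/π^3.
∫_0^1 v(x) φ(x) dx = ∫_0^1 (6*x^2*sin(π*x) + 2*x*sin(π*x) - sin(π*x)) dx. Term by term:
  ∫_0^1 -sin(π*x) dx = -2/π;  ∫_0^1 2*x*sin(π*x) dx = 2/π;  ∫_0^1 6*x^2*sin(π*x) dx = -24/π^3 + 6/π.
Sum: -2/π + 2/π + -24/π^3 + 6/π = -24/π^3 + 6/π.
So RHS = -∫_0^1 v(x) φ(x) dx = -6/π + 24/π^3.
LHS = RHS, so the identity holds for this test φ.
Moreover u is smooth here and v(x) = u'(x) = 6*x**2 + 2*x - 1 pointwise, so the identity holds for every test function. Hence v is the weak derivative of u.


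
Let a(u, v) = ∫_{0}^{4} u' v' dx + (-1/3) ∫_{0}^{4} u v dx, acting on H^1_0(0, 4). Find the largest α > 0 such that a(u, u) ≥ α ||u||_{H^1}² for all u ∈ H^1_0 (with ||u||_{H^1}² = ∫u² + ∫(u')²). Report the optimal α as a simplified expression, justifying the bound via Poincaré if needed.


α = (-16/3 + π^2)/(π^2 + 16)

Coercivity of a(·,·) on H^1_0(0, 4) means a(u, u) ≥ α ||u||_{H^1}² for every u ∈ H^1_0.
The interval has length L = 4, and Poincaré/coercivity depend only on L. Here a(u, u) = ∫(u')² + (-1/3)·∫u².
Here c = -1/3 < 0 with |c| < (π/L)² = π^2/16, so coercivity still holds. The condition a(u,u) ≥ α||u||_{H^1}² reads (1−α)∫(u')² ≥ (α−c)∫u². Any admissible α is ≤ 1 (rapidly oscillating u have ∫u²/∫(u')² → 0), and α = 1 would force 0 ≥ (1−c)∫u², impossible since c < 1; so 1−α > 0. By the sharp Poincaré inequality on H^1_0 of an interval of length L, ∫(u')² ≥ (π/L)²∫u² with equality for the first sine mode sin(π(x−x₀)/L) (x₀ the left endpoint), so the inequality holds for all u iff (1−α)(π/L)² ≥ α − c, i.e. α ≤ ((π/L)² + c)/((π/L)² + 1) = (1 + c(L/π)²)/(1 + (L/π)²). (Direct route, valid since c ≤ 0: Poincaré gives c∫u² ≥ c(L/π)²∫(u')², so a(u,u) ≥ (1 + c(L/π)²)∫(u')², while ||u||_{H^1}² ≤ (1 + (L/π)²)∫(u')²; dividing yields the same α.) With (π/L)² = π^2/16 and c = -1/3, the largest admissible constant is α = ((π/L)² + c)/((π/L)² + 1).
Simplifying, α = (-16/3 + π^2)/(π^2 + 16).


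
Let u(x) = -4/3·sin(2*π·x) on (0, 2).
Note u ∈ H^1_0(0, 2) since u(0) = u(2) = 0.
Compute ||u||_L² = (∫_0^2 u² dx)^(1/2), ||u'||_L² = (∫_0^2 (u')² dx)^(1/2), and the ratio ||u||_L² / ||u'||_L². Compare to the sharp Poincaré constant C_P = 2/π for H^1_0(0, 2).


||u||_L² / ||u'||_L² = 1/(2*π) < C_P = 2/π.

u(x) = -4/3·sin(2*π·x), so u'(x) = -8*π*cos(2*π*x)/3.
Writing u(x) = A·sin(kπx/L) with A = -4/3 and k = 4, use ∫_0^L sin²(kπx/L) dx = L/2 and ∫_0^L cos²(kπx/L) dx = L/2.
u² = 16/9·sin²(2*π·x) and (u')² = 64*π^2/9·cos²(2*π·x), and each of sin², cos² integrates to L/2 = 1 over (0, 2).
∫_0^2 u² dx = 16/9, so ||u||_L² = 4/3.
∫_0^2 (u')² dx = 64*π^2/9, so ||u'||_L² = 8*π/3.
Ratio ||u||_L² / ||u'||_L² = 1/(2*π).
Sharp Poincaré constant on H^1_0(0, 2) is C_P = L/π = 2/π, achieved by sin(π/2·x).
This is the k = 4 harmonic; the ratio L/(kπ) is strictly less than C_P = L/π, consistent with the sharp inequality ||u||_L² ≤ C_P ||u'||_L².


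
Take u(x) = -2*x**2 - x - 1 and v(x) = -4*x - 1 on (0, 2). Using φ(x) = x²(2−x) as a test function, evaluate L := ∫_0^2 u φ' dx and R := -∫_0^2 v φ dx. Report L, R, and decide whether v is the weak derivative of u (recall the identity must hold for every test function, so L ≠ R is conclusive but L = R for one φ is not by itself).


LHS = 116/15, RHS = 116/15. Yes, v = u' weakly.

u(x) = -2*x**2 - x - 1, classical derivative u'(x) = -4*x - 1.
φ(x) = x²(2−x), so φ'(x) = x*(4 - 3*x).
Note φ(0) = φ(2) = 0, so the boundary term u·φ vanishes.
LHS = ∫_0^2 u(x) φ'(x) dx = ∫_0^2 (6*x^4 - 5*x^3 - x^2 - 4*x) dx. Term by term:
  ∫_0^2 6*x^4 dx = 192/5;  ∫_0^2 -5*x^3 dx = -20;  ∫_0^2 -x^2 dx = -8/3;
  ∫_0^2 -4*x dx = -8.
Sum: 192/5 − 20 − 8/3 − 8 = 116/15.
So LHS = 116/15.
∫_0^2 v(x) φ(x) dx = ∫_0^2 (4*x^4 - 7*x^3 - 2*x^2) dx. Term by term:
  ∫_0^2 4*x^4 dx = 128/5;  ∫_0^2 -7*x^3 dx = -28;  ∫_0^2 -2*x^2 dx = -16/3.
Sum: 128/5 − 28 − 16/3 = -116/15.
So RHS = -∫_0^2 v(x) φ(x) dx = 116/15.
LHS = RHS, so the identity holds for this test φ.
Moreover u is smooth here and v(x) = u'(x) = -4*x - 1 pointwise, so the identity holds for every test function. Hence v is the weak derivative of u.


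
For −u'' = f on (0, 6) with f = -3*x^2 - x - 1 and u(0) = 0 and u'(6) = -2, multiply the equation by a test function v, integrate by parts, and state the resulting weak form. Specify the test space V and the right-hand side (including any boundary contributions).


V = {v ∈ H^1(0, 6) : v(0) = 0} (test functions vanish at x = 0 where u is specified); weak form: ∫_0^6 u'v' dx = ∫_0^6 (-3*x^2 - x - 1) v dx − 2·v(6) for all v ∈ V.

Multiply both sides by a test function v and integrate from 0 to 6:
  ∫_0^6 −u''(x) v(x) dx = ∫_0^6 f(x) v(x) dx.
Integrate the LHS by parts once:
  ∫_0^6 −u'' v dx = −[u'(x) v(x)]_0^6 + ∫_0^6 u'(x) v'(x) dx.
Thus ∫_0^6 u'(x) v'(x) dx = ∫_0^6 f(x) v(x) dx + [u'(x) v(x)]_0^6.
Choose V so that boundary terms are either known or forced to vanish.
Mixed BC: u(0) = 0 (Dirichlet) and u'(6) = -2 (Neumann). Define V = {v ∈ H^1(0, 6) : v(0) = 0}. Then [u' v]_0^6 = u'(6)·v(6) − u'(0)·0 = − 2·v(6).
Weak formulation: find u (satisfying any essential BC) such that ∫_0^6 u'(x) v'(x) dx = ∫_0^6 f v dx − 2·v(6) for all v ∈ V (Dirichlet at 0 absorbed into V; Neumann datum at x = 6 contributes the boundary term).
Substituting f(x) = -3*x^2 - x - 1, the right-hand side is ∫_0^6 (-3*x^2 - x - 1) v dx − 2·v(6).


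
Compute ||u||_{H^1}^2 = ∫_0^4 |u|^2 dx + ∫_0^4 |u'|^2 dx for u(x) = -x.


||u||_{H^1}^2 = 76/3

The H^1 norm (squared) on an interval (0, L) is
  ||u||_{H^1}^2 = ∫_0^L u(x)^2 dx + ∫_0^L u'(x)^2 dx.
Compute u'(x) = -1.
Then u(x)^2 = x**2 and u'(x)^2 = 1.
Integrate each monomial from 0 to 4 using ∫_0^4 c·x^n dx = c·4^(n+1)/(n+1):
  ∫_0^4 u(x)^2 dx = ∫_0^4 (x^2) dx. Term by term:
    ∫_0^4 x^2 dx = 64/3.
  ∫_0^4 u'(x)^2 dx = ∫_0^4 (1) dx. Term by term:
    ∫_0^4 1 dx = 4.
Adding: ||u||_{H^1}^2 = 64/3 + 4 = 76/3.


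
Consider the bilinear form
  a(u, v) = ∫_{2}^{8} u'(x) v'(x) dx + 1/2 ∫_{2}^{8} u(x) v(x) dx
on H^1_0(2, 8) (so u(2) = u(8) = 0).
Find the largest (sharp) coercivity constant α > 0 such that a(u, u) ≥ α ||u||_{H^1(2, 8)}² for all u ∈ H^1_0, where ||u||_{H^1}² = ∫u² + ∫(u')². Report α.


α = (π^2 + 18)/(π^2 + 36)

Coercivity of a(·,·) on H^1_0(2, 8) means a(u, u) ≥ α ||u||_{H^1}² for every u ∈ H^1_0.
The interval has length L = 6, and Poincaré/coercivity depend only on L. Here a(u, u) = ∫(u')² + (1/2)·∫u².
Here 0 < c = 1/2 < 1. The condition a(u,u) ≥ α||u||_{H^1}² reads (1−α)∫(u')² ≥ (α−c)∫u². Any admissible α is ≤ 1 (rapidly oscillating u have ∫u²/∫(u')² → 0), and α = 1 would force 0 ≥ (1−c)∫u², impossible since c < 1; so 1−α > 0. By the sharp Poincaré inequality on H^1_0 of an interval of length L, ∫(u')² ≥ (π/L)²∫u² with equality for the first sine mode sin(π(x−x₀)/L) (x₀ the left endpoint), so the inequality holds for all u iff (1−α)(π/L)² ≥ α − c, i.e. α ≤ ((π/L)² + c)/((π/L)² + 1) = (1 + c(L/π)²)/(1 + (L/π)²). With (π/L)² = π^2/36 and c = 1/2, the largest admissible constant is α = ((π/L)² + c)/((π/L)² + 1).
Simplifying, α = (π^2 + 18)/(π^2 + 36).


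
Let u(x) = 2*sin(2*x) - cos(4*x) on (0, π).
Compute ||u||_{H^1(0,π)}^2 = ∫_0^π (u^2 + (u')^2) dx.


||u||_{H^1(0,π)}^2 = 37*π/2

u'(x) = 4*sin(4*x) + 4*cos(2*x).
Expand u² and (u')² and integrate term by term on (0, π), using: for integers n ≥ 1, ∫_0^π sin²(nx) dx = ∫_0^π cos²(nx) dx = π/2; for n ≠ n', ∫_0^π sin(nx)sin(n'x) dx = ∫_0^π cos(nx)cos(n'x) dx = 0; and by product-to-sum, ∫_0^π sin(nx)cos(n'x) dx = ½∫_0^π [sin((n+n')x) + sin((n−n')x)] dx, which is 0 when n+n' is even and 2n/(n²−n'²) when n+n' is odd (it need not vanish on (0, π)).
  u² squared terms: (-1)²·∫cos(4x)² dx = 1·π/2 = π/2;  (2)²·∫sin(2x)² dx = 4·π/2 = 2*π.
  u² cross terms: 2·(-1)·(2)·∫cos(4x)·sin(2x) dx = -4·(0) = 0.
  So ∫_0^π u² dx = π/2 + 2*π + 0 = 5*π/2.
  (u')² squared terms: (4)²·∫cos(2x)² dx = 16·π/2 = 8*π;  (4)²·∫sin(4x)² dx = 16·π/2 = 8*π.
  (u')² cross terms: 2·(4)·(4)·∫cos(2x)·sin(4x) dx = 32·(0) = 0.
  So ∫_0^π (u')² dx = 8*π + 8*π + 0 = 16*π.
||u||_{H^1}^2 = (5*π/2) + (16*π) = 37*π/2.


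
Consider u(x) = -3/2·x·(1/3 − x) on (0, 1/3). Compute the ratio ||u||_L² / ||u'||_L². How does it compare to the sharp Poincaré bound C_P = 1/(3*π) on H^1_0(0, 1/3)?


||u||_L² / ||u'||_L² = sqrt(10)/30 < C_P = 1/(3*π).

u(x) = -3/2·x·(1/3 − x), so u'(x) = 3*x - 1/2.
u(x) = -3/2·x·(1/3 − x) vanishes at x = 0 and x = 1/3, so u ∈ H^1_0(0, 1/3). Differentiate via the product rule and integrate the resulting polynomials term by term.
  ∫_0^1/3 u² dx = ∫_0^1/3 (9*x^4/4 - 3*x^3/2 + x^2/4) dx. Term by term:
    ∫_0^1/3 9*x^4/4 dx = 1/540;  ∫_0^1/3 -3*x^3/2 dx = -1/216;  ∫_0^1/3 x^2/4 dx = 1/324.
  Sum: 1/540 − 1/216 + 1/324 = 1/3240.
  ∫_0^1/3 (u')² dx = ∫_0^1/3 (9*x^2 - 3*x + 1/4) dx. Term by term:
    ∫_0^1/3 9*x^2 dx = 1/9;  ∫_0^1/3 -3*x dx = -1/6;  ∫_0^1/3 1/4 dx = 1/12.
  Sum: 1/9 − 1/6 + 1/12 = 1/36.
∫_0^1/3 u² dx = 1/3240, so ||u||_L² = sqrt(10)/180.
∫_0^1/3 (u')² dx = 1/36, so ||u'||_L² = 1/6.
Ratio ||u||_L² / ||u'||_L² = sqrt(10)/30.
Sharp Poincaré constant on H^1_0(0, 1/3) is C_P = L/π = 1/(3*π), achieved by sin(3*π·x).
A polynomial bump cannot attain the sharp Poincaré constant (only the first sine eigenfunction does), so the ratio is strictly less than C_P, consistent with ||u||_L² ≤ C_P ||u'||_L².


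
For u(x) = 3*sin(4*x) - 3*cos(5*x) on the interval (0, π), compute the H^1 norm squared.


||u||_{H^1(0,π)}^2 = 416 + 387*π/2

u'(x) = 15*sin(5*x) + 12*cos(4*x).
Expand u² and (u')² and integrate term by term on (0, π), using: for integers n ≥ 1, ∫_0^π sin²(nx) dx = ∫_0^π cos²(nx) dx = π/2; for n ≠ n', ∫_0^π sin(nx)sin(n'x) dx = ∫_0^π cos(nx)cos(n'x) dx = 0; and by product-to-sum, ∫_0^π sin(nx)cos(n'x) dx = ½∫_0^π [sin((n+n')x) + sin((n−n')x)] dx, which is 0 when n+n' is even and 2n/(n²−n'²) when n+n' is odd (it need not vanish on (0, π)).
  u² squared terms: (-3)²·∫cos(5x)² dx = 9·π/2 = 9*π/2;  (3)²·∫sin(4x)² dx = 9·π/2 = 9*π/2.
  u² cross terms: 2·(-3)·(3)·∫cos(5x)·sin(4x) dx = -18·(-8/9) = 16.
  So ∫_0^π u² dx = 9*π/2 + 9*π/2 + 16 = 16 + 9*π.
  (u')² squared terms: (12)²·∫cos(4x)² dx = 144·π/2 = 72*π;  (15)²·∫sin(5x)² dx = 225·π/2 = 225*π/2.
  (u')² cross terms: 2·(12)·(15)·∫cos(4x)·sin(5x) dx = 360·(10/9) = 400.
  So ∫_0^π (u')² dx = 72*π + 225*π/2 + 400 = 400 + 369*π/2.
||u||_{H^1}^2 = (16 + 9*π) + (400 + 369*π/2) = 416 + 387*π/2.


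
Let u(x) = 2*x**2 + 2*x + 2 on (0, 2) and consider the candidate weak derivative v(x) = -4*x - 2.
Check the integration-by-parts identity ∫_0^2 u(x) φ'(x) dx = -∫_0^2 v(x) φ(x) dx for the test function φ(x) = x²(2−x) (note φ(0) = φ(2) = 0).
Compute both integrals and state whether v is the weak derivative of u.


LHS = -136/15, RHS = 136/15. No, v is not the weak derivative of u.

u(x) = 2*x**2 + 2*x + 2, classical derivative u'(x) = 4*x + 2.
φ(x) = x²(2−x), so φ'(x) = x*(4 - 3*x).
Note φ(0) = φ(2) = 0, so the boundary term u·φ vanishes.
LHS = ∫_0^2 u(x) φ'(x) dx = ∫_0^2 (-6*x^4 + 2*x^3 + 2*x^2 + 8*x) dx. Term by term:
  ∫_0^2 -6*x^4 dx = -192/5;  ∫_0^2 2*x^3 dx = 8;  ∫_0^2 2*x^2 dx = 16/3;
  ∫_0^2 8*x dx = 16.
Sum: -192/5 + 8 + 16/3 + 16 = -136/15.
So LHS = -136/15.
∫_0^2 v(x) φ(x) dx = ∫_0^2 (4*x^4 - 6*x^3 - 4*x^2) dx. Term by term:
  ∫_0^2 4*x^4 dx = 128/5;  ∫_0^2 -6*x^3 dx = -24;  ∫_0^2 -4*x^2 dx = -32/3.
Sum: 128/5 − 24 − 32/3 = -136/15.
So RHS = -∫_0^2 v(x) φ(x) dx = 136/15.
LHS − RHS = -272/15 ≠ 0, so the identity fails.
(For a valid weak derivative the identity must hold for EVERY test function, in particular this one. The failure shows v is NOT the weak derivative of u.)
Correct weak derivative would be u'(x) = 4*x + 2.


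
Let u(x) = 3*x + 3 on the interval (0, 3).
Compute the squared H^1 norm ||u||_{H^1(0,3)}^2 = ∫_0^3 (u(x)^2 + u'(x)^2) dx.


||u||_{H^1}^2 = 216

The H^1 norm (squared) on an interval (0, L) is
  ||u||_{H^1}^2 = ∫_0^L u(x)^2 dx + ∫_0^L u'(x)^2 dx.
Compute u'(x) = 3.
Then u(x)^2 = 9*x**2 + 18*x + 9 and u'(x)^2 = 9.
Integrate each monomial from 0 to 3 using ∫_0^3 c·x^n dx = c·3^(n+1)/(n+1):
  ∫_0^3 u(x)^2 dx = ∫_0^3 (9*x^2 + 18*x + 9) dx. Term by term:
    ∫_0^3 9*x^2 dx = 81;  ∫_0^3 18*x dx = 81;  ∫_0^3 9 dx = 27.
  Sum: 81 + 81 + 27 = 189.
  ∫_0^3 u'(x)^2 dx = ∫_0^3 (9) dx. Term by term:
    ∫_0^3 9 dx = 27.
Adding: ||u||_{H^1}^2 = 189 + 27 = 216.


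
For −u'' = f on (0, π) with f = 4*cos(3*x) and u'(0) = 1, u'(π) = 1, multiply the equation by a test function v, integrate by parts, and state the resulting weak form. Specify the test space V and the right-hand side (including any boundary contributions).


V = H^1(0, π) (v unrestricted at boundary; u is determined up to an additive constant); weak form: ∫_0^π u'v' dx = ∫_0^π (4*cos(3*x)) v dx + v(π) − v(0) for all v ∈ V.

Multiply both sides by a test function v and integrate from 0 to π:
  ∫_0^π −u''(x) v(x) dx = ∫_0^π f(x) v(x) dx.
Integrate the LHS by parts once:
  ∫_0^π −u'' v dx = −[u'(x) v(x)]_0^π + ∫_0^π u'(x) v'(x) dx.
Thus ∫_0^π u'(x) v'(x) dx = ∫_0^π f(x) v(x) dx + [u'(x) v(x)]_0^π.
Choose V so that boundary terms are either known or forced to vanish.
u has inhomogeneous Neumann u'(0) = 1, u'(π) = 1. [u' v]_0^π = (1)·v(π) − (1)·v(0) = v(π) − v(0). Take V = H^1(0, π); boundary term becomes part of RHS.
Weak formulation: find u (satisfying any essential BC) such that ∫_0^π u'(x) v'(x) dx = ∫_0^π f v dx + v(π) − v(0) for all v ∈ V (Neumann data are natural BCs: they enter the RHS as boundary terms).
Substituting f(x) = 4*cos(3*x), the right-hand side is ∫_0^π (4*cos(3*x)) v dx + v(π) − v(0).
Compatibility check (pure Neumann): taking v ≡ 1 ∈ V gives 0 = ∫_0^π f dx + (1) − (1), i.e. ∫_0^π f dx must equal u'(0) − u'(π) = 0. Indeed ∫_0^π (4*cos(3*x)) dx = 0, so the data are compatible. The solution is then unique only up to an additive constant (fix it e.g. by requiring ∫_0^π u dx = 0).


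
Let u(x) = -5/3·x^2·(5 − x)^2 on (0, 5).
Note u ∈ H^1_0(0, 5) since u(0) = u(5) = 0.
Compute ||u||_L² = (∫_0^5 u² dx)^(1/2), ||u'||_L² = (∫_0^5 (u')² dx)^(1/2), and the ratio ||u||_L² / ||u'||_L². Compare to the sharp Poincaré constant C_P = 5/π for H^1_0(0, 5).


||u||_L² / ||u'||_L² = 5*sqrt(3)/6 < C_P = 5/π.

u(x) = -5/3·x^2·(5 − x)^2, so u'(x) = 10*x*(x*(5 - x) - (x - 5)^2)/3.
u(x) = -5/3·x^2·(5 − x)^2 vanishes at x = 0 and x = 5, so u ∈ H^1_0(0, 5). Differentiate via the product rule and integrate the resulting polynomials term by term.
  ∫_0^5 u² dx = ∫_0^5 (25*x^8/9 - 500*x^7/9 + 1250*x^6/3 - 12500*x^5/9 + 15625*x^4/9) dx. Term by term:
    ∫_0^5 25*x^8/9 dx = 48828125/81;  ∫_0^5 -500*x^7/9 dx = -48828125/18;  ∫_0^5 1250*x^6/3 dx = 97656250/21;
    ∫_0^5 -12500*x^5/9 dx = -97656250/27;  ∫_0^5 15625*x^4/9 dx = 9765625/9.
  Sum: 48828125/81 − 48828125/18 + 97656250/21 − 97656250/27 + 9765625/9 = 9765625/1134.
  ∫_0^5 (u')² dx = ∫_0^5 (400*x^6/9 - 2000*x^5/3 + 32500*x^4/9 - 25000*x^3/3 + 62500*x^2/9) dx. Term by term:
    ∫_0^5 400*x^6/9 dx = 31250000/63;  ∫_0^5 -2000*x^5/3 dx = -15625000/9;  ∫_0^5 32500*x^4/9 dx = 20312500/9;
    ∫_0^5 -25000*x^3/3 dx = -3906250/3;  ∫_0^5 62500*x^2/9 dx = 7812500/27.
  Sum: 31250000/63 − 15625000/9 + 20312500/9 − 3906250/3 + 7812500/27 = 781250/189.
∫_0^5 u² dx = 9765625/1134, so ||u||_L² = 3125*sqrt(14)/126.
∫_0^5 (u')² dx = 781250/189, so ||u'||_L² = 625*sqrt(42)/63.
Ratio ||u||_L² / ||u'||_L² = 5*sqrt(3)/6.
Sharp Poincaré constant on H^1_0(0, 5) is C_P = L/π = 5/π, achieved by sin(π/5·x).
A polynomial bump cannot attain the sharp Poincaré constant (only the first sine eigenfunction does), so the ratio is strictly less than C_P, consistent with ||u||_L² ≤ C_P ||u'||_L².


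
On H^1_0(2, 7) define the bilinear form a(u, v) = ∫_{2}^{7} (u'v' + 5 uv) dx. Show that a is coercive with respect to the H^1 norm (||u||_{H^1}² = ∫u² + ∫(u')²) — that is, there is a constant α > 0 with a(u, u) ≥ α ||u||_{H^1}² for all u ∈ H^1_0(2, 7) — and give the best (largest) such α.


α = 1

Coercivity of a(·,·) on H^1_0(2, 7) means a(u, u) ≥ α ||u||_{H^1}² for every u ∈ H^1_0.
The interval has length L = 5, and Poincaré/coercivity depend only on L. Here a(u, u) = ∫(u')² + (5)·∫u².
Here c = 5 ≥ 1, so a(u,u) = ∫(u')² + c∫u² ≥ ∫(u')² + ∫u² = ||u||_{H^1}², i.e. α = 1 works. No larger α is possible: a(u,u) ≥ α||u||_{H^1}² means (1−α)∫(u')² ≥ (α−c)∫u², and for the modes u_n = sin(nπ(x−x₀)/L) (x₀ the left endpoint) one has ∫u_n²/∫(u_n')² = (L/(nπ))² → 0, so a(u_n,u_n)/||u_n||_{H^1}² → 1. Hence the optimal constant is α = 1.
Therefore α = 1.
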